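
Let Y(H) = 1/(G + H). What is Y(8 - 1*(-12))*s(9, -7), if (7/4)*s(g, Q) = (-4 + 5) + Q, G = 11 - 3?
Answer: -6/49 ≈ -0.12245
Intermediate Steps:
G = 8
s(g, Q) = 4/7 + 4*Q/7 (s(g, Q) = 4*((-4 + 5) + Q)/7 = 4*(1 + Q)/7 = 4/7 + 4*Q/7)
Y(H) = 1/(8 + H)
Y(8 - 1*(-12))*s(9, -7) = (4/7 + (4/7)*(-7))/(8 + (8 - 1*(-12))) = (4/7 - 4)/(8 + (8 + 12)) = -24/7/(8 + 20) = -24/7/28 = (1/28)*(-24/7) = -6/49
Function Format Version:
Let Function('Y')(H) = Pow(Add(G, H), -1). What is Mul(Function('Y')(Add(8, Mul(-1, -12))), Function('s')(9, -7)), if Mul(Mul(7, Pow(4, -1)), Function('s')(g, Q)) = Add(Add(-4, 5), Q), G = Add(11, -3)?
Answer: Rational(-6, 49) ≈ -0.12245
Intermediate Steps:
G = 8
Function('s')(g, Q) = Add(Rational(4, 7), Mul(Rational(4, 7), Q)) (Function('s')(g, Q) = Mul(Rational(4, 7), Add(Add(-4, 5), Q)) = Mul(Rational(4, 7), Add(1, Q)) = Add(Rational(4, 7), Mul(Rational(4, 7), Q)))
Function('Y')(H) = Pow(Add(8, H), -1)
Mul(Function('Y')(Add(8, Mul(-1, -12))), Function('s')(9, -7)) = Mul(Pow(Add(8, Add(8, Mul(-1, -12))), -1), Add(Rational(4, 7), Mul(Rational(4, 7), -7))) = Mul(Pow(Add(8, Add(8, 12)), -1), Add(Rational(4, 7), -4)) = Mul(Pow(Add(8, 20), -1), Rational(-24, 7)) = Mul(Pow(28, -1), Rational(-24, 7)) = Mul(Rational(1, 28), Rational(-24, 7)) = Rational(-6, 49)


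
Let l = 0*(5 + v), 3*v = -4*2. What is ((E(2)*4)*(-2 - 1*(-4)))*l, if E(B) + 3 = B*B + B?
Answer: 0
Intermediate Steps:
v = -8/3 (v = (-4*2)/3 = (1/3)*(-8) = -8/3 ≈ -2.6667)
E(B) = -3 + B + B**2 (E(B) = -3 + (B*B + B) = -3 + (B**2 + B) = -3 + (B + B**2) = -3 + B + B**2)
l = 0 (l = 0*(5 - 8/3) = 0*(7/3) = 0)
((E(2)*4)*(-2 - 1*(-4)))*l = (((-3 + 2 + 2**2)*4)*(-2 - 1*(-4)))*0 = (((-3 + 2 + 4)*4)*(-2 + 4))*0 = ((3*4)*2)*0 = (12*2)*0 = 24*0 = 0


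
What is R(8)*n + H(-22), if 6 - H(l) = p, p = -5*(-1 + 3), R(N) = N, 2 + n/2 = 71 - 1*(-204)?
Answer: 4384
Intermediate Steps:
n = 546 (n = -4 + 2*(71 - 1*(-204)) = -4 + 2*(71 + 204) = -4 + 2*275 = -4 + 550 = 546)
p = -10 (p = -5*2 = -10)
H(l) = 16 (H(l) = 6 - 1*(-10) = 6 + 10 = 16)
R(8)*n + H(-22) = 8*546 + 16 = 4368 + 16 = 4384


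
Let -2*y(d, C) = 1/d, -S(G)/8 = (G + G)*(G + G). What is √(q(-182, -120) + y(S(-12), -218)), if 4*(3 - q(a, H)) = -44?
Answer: 5*√5161/96 ≈ 3.7417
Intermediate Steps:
q(a, H) = 14 (q(a, H) = 3 - ¼*(-44) = 3 + 11 = 14)
S(G) = -32*G² (S(G) = -8*(G + G)*(G + G) = -8*2*G*2*G = -32*G²)
y(d, C) = -1/(2*d)
√(q(-182, -120) + y(S(-12), -218)) = √(14 - 1/(2*((-32*(-12)²)))) = √(14 - 1/(2*((-32*144)))) = √(14 - ½/(-4608)) = √(14 - ½*(-1/4608)) = √(14 + 1/9216) = √(129025/9216) = 5*√5161/96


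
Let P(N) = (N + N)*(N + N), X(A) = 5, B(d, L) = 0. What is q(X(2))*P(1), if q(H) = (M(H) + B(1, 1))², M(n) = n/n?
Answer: 4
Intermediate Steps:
P(N) = 4*N² (P(N) = (2*N)*(2*N) = 4*N²)
M(n) = 1
q(H) = 1 (q(H) = (1 + 0)² = 1² = 1)
q(X(2))*P(1) = 1*(4*1²) = 1*(4*1) = 1*4 = 4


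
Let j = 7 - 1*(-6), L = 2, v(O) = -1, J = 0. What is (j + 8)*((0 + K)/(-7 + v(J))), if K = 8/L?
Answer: -21/2 ≈ -10.500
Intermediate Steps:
K = 4 (K = 8/2 = 8*(1/2) = 4)
j = 13 (j = 7 + 6 = 13)
(j + 8)*((0 + K)/(-7 + v(J))) = (13 + 8)*((0 + 4)/(-7 - 1)) = 21*(4/(-8)) = 21*(4*(-1/8)) = 21*(-1/2) = -21/2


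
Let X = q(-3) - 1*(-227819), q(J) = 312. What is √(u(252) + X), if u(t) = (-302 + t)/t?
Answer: √402422734/42 ≈ 477.63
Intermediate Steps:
u(t) = (-302 + t)/t
X = 228131 (X = 312 - 1*(-227819) = 312 + 227819 = 228131)
√(u(252) + X) = √((-302 + 252)/252 + 228131) = √((1/252)*(-50) + 228131) = √(-25/126 + 228131) = √(28744481/126) = √402422734/42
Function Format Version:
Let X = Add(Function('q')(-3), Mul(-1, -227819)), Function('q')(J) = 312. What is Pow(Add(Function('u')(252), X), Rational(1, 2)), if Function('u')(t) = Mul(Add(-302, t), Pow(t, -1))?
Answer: Mul(Rational(1, 42), Pow(402422734, Rational(1, 2))) ≈ 477.63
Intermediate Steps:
Function('u')(t) = Mul(Pow(t, -1), Add(-302, t))
X = 228131 (X = Add(312, Mul(-1, -227819)) = Add(312, 227819) = 228131)
Pow(Add(Function('u')(252), X), Rational(1, 2)) = Pow(Add(Mul(Pow(252, -1), Add(-302, 252)), 228131), Rational(1, 2)) = Pow(Add(Mul(Rational(1, 252), -50), 228131), Rational(1, 2)) = Pow(Add(Rational(-25, 126), 228131), Rational(1, 2)) = Pow(Rational(28744481, 126), Rational(1, 2)) = Mul(Rational(1, 42), Pow(402422734, Rational(1, 2)))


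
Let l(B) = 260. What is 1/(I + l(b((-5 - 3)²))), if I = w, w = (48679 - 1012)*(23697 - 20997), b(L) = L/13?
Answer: 1/128701160 ≈ 7.7699e-9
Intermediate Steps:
b(L) = L/13 (b(L) = L*(1/13) = L/13)
w = 128700900 (w = 47667*2700 = 128700900)
I = 128700900
1/(I + l(b((-5 - 3)²))) = 1/(128700900 + 260) = 1/128701160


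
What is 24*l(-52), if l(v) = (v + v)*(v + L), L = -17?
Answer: 172224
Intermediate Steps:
l(v) = 2*v*(-17 + v) (l(v) = (v + v)*(v - 17) = (2*v)*(-17 + v) = 2*v*(-17 + v))
24*l(-52) = 24*(2*(-52)*(-17 - 52)) = 24*(2*(-52)*(-69)) = 24*7176 = 172224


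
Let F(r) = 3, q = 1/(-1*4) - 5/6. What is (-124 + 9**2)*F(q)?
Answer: -129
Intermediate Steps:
q = -13/12 (q = 1/(-4) - 5*1/6 = 1*(-1/4) - 5/6 = -1/4 - 5/6 = -13/12 ≈ -1.0833)
(-124 + 9**2)*F(q) = (-124 + 9**2)*3 = (-124 + 81)*3 = -43*3 = -129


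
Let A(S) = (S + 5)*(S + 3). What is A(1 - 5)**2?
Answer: 1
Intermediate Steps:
A(S) = (3 + S)*(5 + S) (A(S) = (5 + S)*(3 + S) = (3 + S)*(5 + S))
A(1 - 5)**2 = (15 + (1 - 5)**2 + 8*(1 - 5))**2 = (15 + (-4)**2 + 8*(-4))**2 = (15 + 16 - 32)**2 = (-1)**2 = 1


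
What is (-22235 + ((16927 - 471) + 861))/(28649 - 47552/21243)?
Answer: -104473074/608543155 ≈ -0.17168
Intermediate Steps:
(-22235 + ((16927 - 471) + 861))/(28649 - 47552/21243) = (-22235 + (16456 + 861))/(28649 - 47552*1/21243) = (-22235 + 17317)/(28649 - 47552/21243) = -4918/608543155/21243 = -4918*21243/608543155 = -104473074/608543155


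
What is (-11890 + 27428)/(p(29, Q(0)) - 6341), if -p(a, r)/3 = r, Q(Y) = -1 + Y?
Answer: -7769/3169 ≈ -2.4516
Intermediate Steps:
p(a, r) = -3*r
(-11890 + 27428)/(p(29, Q(0)) - 6341) = (-11890 + 27428)/(-3*(-1 + 0) - 6341) = 15538/(-3*(-1) - 6341) = 15538/(3 - 6341) = 15538/(-6338) = 15538*(-1/6338) = -7769/3169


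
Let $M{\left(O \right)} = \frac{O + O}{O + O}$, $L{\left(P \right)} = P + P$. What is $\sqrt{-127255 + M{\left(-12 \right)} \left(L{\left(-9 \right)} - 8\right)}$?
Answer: $i \sqrt{127281} \approx 356.76 i$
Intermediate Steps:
$L{\left(P \right)} = 2 P$
$M{\left(O \right)} = 1$ ($M{\left(O \right)} = \frac{2 O}{2 O} = 2 O \frac{1}{2 O} = 1$)
$\sqrt{-127255 + M{\left(-12 \right)} \left(L{\left(-9 \right)} - 8\right)} = \sqrt{-127255 + 1 \left(2 \left(-9\right) - 8\right)} = \sqrt{-127255 + 1 \left(-18 - 8\right)} = \sqrt{-127255 + 1 \left(-26\right)} = \sqrt{-127255 - 26} = \sqrt{-127281} = i \sqrt{127281}$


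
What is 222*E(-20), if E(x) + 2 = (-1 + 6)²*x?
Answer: -111444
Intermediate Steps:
E(x) = -2 + 25*x (E(x) = -2 + (-1 + 6)²*x = -2 + 5²*x = -2 + 25*x)
222*E(-20) = 222*(-2 + 25*(-20)) = 222*(-2 - 500) = 222*(-502) = -111444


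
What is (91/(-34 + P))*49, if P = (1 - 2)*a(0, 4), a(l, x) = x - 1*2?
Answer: -4459/36 ≈ -123.86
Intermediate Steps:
a(l, x) = -2 + x (a(l, x) = x - 2 = -2 + x)
P = -2 (P = (1 - 2)*(-2 + 4) = -1*2 = -2)
(91/(-34 + P))*49 = (91/(-34 - 2))*49 = (91/(-36))*49 = (91*(-1/36))*49 = -91/36*49 = -4459/36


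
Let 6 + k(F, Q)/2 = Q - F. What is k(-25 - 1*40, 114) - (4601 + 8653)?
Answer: -12908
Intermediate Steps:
k(F, Q) = -12 - 2*F + 2*Q (k(F, Q) = -12 + 2*(Q - F) = -12 + (-2*F + 2*Q) = -12 - 2*F + 2*Q)
k(-25 - 1*40, 114) - (4601 + 8653) = (-12 - 2*(-25 - 1*40) + 2*114) - (4601 + 8653) = (-12 - 2*(-25 - 40) + 228) - 1*13254 = (-12 - 2*(-65) + 228) - 13254 = (-12 + 130 + 228) - 13254 = 346 - 13254 = -12908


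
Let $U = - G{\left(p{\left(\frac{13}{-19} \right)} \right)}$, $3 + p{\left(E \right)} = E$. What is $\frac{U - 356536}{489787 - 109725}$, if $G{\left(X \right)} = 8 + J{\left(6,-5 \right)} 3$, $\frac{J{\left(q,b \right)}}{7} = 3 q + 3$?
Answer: $- \frac{356985}{380062} \approx -0.93928$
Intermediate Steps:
$J{\left(q,b \right)} = 21 + 21 q$ ($J{\left(q,b \right)} = 7 \left(3 q + 3\right) = 7 \left(3 + 3 q\right) = 21 + 21 q$)
$p{\left(E \right)} = -3 + E$
$G{\left(X \right)} = 449$ ($G{\left(X \right)} = 8 + \left(21 + 21 \cdot 6\right) 3 = 8 + \left(21 + 126\right) 3 = 8 + 147 \cdot 3 = 8 + 441 = 449$)
$U = -449$ ($U = \left(-1\right) 449 = -449$)
$\frac{U - 356536}{489787 - 109725} = \frac{-449 - 356536}{489787 - 109725} = - \frac{356985}{380062}$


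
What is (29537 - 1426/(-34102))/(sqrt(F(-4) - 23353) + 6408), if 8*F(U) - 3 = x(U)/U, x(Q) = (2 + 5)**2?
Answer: 42976947200/9329062477 - 671514800*I*sqrt(166074)/2490859681359 ≈ 4.6068 - 0.10986*I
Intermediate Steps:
x(Q) = 49 (x(Q) = 7**2 = 49)
F(U) = 3/8 + 49/(8*U) (F(U) = 3/8 + (49/U)/8 = 3/8 + 49/(8*U))
(29537 - 1426/(-34102))/(sqrt(F(-4) - 23353) + 6408) = (29537 - 1426/(-34102))/(sqrt((1/8)*(49 + 3*(-4))/(-4) - 23353) + 6408) = (29537 - 1426*(-1/34102))/(sqrt((1/8)*(-1/4)*(49 - 12) - 23353) + 6408) = (29537 + 713/17051)/(sqrt((1/8)*(-1/4)*37 - 23353) + 6408) = 503636100/(17051*(sqrt(-37/32 - 23353) + 6408)) = 503636100/(17051*(sqrt(-747333/32) + 6408)) = 503636100/(17051*(3*I*sqrt(166074)/8 + 6408)) = 503636100/(17051*(6408 + 3*I*sqrt(166074)/8))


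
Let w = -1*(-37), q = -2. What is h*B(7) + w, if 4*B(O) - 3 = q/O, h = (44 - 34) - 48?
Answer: 157/14 ≈ 11.214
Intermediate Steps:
h = -38 (h = 10 - 48 = -38)
B(O) = ¾ - 1/(2*O) (B(O) = ¾ + (-2/O)/4 = ¾ - 1/(2*O))
w = 37
h*B(7) + w = -19*(-2 + 3*7)/(2*7) + 37 = -19*(-2 + 21)/(2*7) + 37 = -19*19/(2*7) + 37 = -38*19/28 + 37 = -361/14 + 37 = 157/14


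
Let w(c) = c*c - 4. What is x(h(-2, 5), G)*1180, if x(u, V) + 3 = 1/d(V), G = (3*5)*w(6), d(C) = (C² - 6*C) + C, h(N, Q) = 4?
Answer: -40355941/11400 ≈ -3540.0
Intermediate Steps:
d(C) = C² - 5*C
w(c) = -4 + c² (w(c) = c² - 4 = -4 + c²)
G = 480 (G = (3*5)*(-4 + 6²) = 15*(-4 + 36) = 15*32 = 480)
x(u, V) = -3 + 1/(V*(-5 + V))
x(h(-2, 5), G)*1180 = (-3 + 1/(480*(-5 + 480)))*1180 = (-3 + (1/480)/475)*1180 = (-3 + (1/480)*(1/475))*1180 = (-3 + 1/228000)*1180 = -683999/228000*1180 = -40355941/11400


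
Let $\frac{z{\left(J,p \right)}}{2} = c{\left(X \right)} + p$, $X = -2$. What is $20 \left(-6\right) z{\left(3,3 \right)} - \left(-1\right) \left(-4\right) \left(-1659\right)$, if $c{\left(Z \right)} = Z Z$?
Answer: $4956$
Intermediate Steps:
$c{\left(Z \right)} = Z^{2}$
$z{\left(J,p \right)} = 8 + 2 p$ ($z{\left(J,p \right)} = 2 \left(\left(-2\right)^{2} + p\right) = 2 \left(4 + p\right) = 8 + 2 p$)
$20 \left(-6\right) z{\left(3,3 \right)} - \left(-1\right) \left(-4\right) \left(-1659\right) = 20 \left(-6\right) \left(8 + 2 \cdot 3\right) - \left(-1\right) \left(-4\right) \left(-1659\right) = - 120 \left(8 + 6\right) - 4 \left(-1659\right) = \left(-120\right) 14 - -6636 = -1680 + 6636 = 4956$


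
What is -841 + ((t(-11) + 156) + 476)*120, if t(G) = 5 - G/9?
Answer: 227237/3 ≈ 75746.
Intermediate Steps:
t(G) = 5 - G/9
-841 + ((t(-11) + 156) + 476)*120 = -841 + (((5 - ⅑*(-11)) + 156) + 476)*120 = -841 + (((5 + 11/9) + 156) + 476)*120 = -841 + ((56/9 + 156) + 476)*120 = -841 + (1460/9 + 476)*120 = -841 + (5744/9)*120 = -841 + 229760/3 = 227237/3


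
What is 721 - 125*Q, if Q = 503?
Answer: -62154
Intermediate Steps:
721 - 125*Q = 721 - 125*503 = 721 - 62875 = -62154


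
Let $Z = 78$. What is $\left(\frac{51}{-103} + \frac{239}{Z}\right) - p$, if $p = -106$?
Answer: $\frac{872243}{8034} \approx 108.57$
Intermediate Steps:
$\left(\frac{51}{-103} + \frac{239}{Z}\right) - p = \left(\frac{51}{-103} + \frac{239}{78}\right) - -106 = \left(51 \left(- \frac{1}{103}\right) + 239 \cdot \frac{1}{78}\right) + 106 = \left(- \frac{51}{103} + \frac{239}{78}\right) + 106 = \frac{20639}{8034} + 106 = \frac{872243}{8034}$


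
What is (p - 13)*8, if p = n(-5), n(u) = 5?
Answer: -64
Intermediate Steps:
p = 5
(p - 13)*8 = (5 - 13)*8 = -8*8 = -64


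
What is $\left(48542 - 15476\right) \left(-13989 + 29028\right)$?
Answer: $497279574$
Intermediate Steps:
$\left(48542 - 15476\right) \left(-13989 + 29028\right) = 33066 \cdot 15039 = 497279574$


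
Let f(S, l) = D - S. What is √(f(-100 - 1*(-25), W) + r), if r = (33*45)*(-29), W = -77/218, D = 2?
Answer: 2*I*√10747 ≈ 207.34*I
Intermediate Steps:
W = -77/218 (W = -77*1/218 = -77/218 ≈ -0.35321)
f(S, l) = 2 - S
r = -43065 (r = 1485*(-29) = -43065)
√(f(-100 - 1*(-25), W) + r) = √((2 - (-100 - 1*(-25))) - 43065) = √((2 - (-100 + 25)) - 43065) = √((2 - 1*(-75)) - 43065) = √((2 + 75) - 43065) = √(77 - 43065) = √(-42988) = 2*I*√10747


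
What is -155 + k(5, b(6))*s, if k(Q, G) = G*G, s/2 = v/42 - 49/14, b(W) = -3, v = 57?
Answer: -1355/7 ≈ -193.57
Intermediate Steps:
s = -30/7 (s = 2*(57/42 - 49/14) = 2*(57*(1/42) - 49*1/14) = 2*(19/14 - 7/2) = 2*(-15/7) = -30/7 ≈ -4.2857)
k(Q, G) = G²
-155 + k(5, b(6))*s = -155 + (-3)²*(-30/7) = -155 + 9*(-30/7) = -155 - 270/7 = -1355/7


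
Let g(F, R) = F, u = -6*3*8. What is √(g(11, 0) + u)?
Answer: I*√133 ≈ 11.533*I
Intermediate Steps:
u = -144 (u = -18*8 = -144)
√(g(11, 0) + u) = √(11 - 144) = √(-133) = I*√133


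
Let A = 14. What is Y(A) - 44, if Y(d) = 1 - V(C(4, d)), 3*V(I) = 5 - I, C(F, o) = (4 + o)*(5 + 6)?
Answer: 64/3 ≈ 21.333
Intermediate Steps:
C(F, o) = 44 + 11*o (C(F, o) = (4 + o)*11 = 44 + 11*o)
V(I) = 5/3 - I/3 (V(I) = (5 - I)/3 = 5/3 - I/3)
Y(d) = 14 + 11*d/3 (Y(d) = 1 - (5/3 - (44 + 11*d)/3) = 1 - (5/3 + (-44/3 - 11*d/3)) = 1 - (-13 - 11*d/3) = 1 + (13 + 11*d/3) = 14 + 11*d/3)
Y(A) - 44 = (14 + (11/3)*14) - 44 = (14 + 154/3) - 44 = 196/3 - 44 = 64/3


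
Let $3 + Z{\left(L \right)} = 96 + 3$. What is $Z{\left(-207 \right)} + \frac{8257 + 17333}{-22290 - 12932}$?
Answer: $\frac{1677861}{17611} \approx 95.273$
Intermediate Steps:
$Z{\left(L \right)} = 96$ ($Z{\left(L \right)} = -3 + \left(96 + 3\right) = -3 + 99 = 96$)
$Z{\left(-207 \right)} + \frac{8257 + 17333}{-22290 - 12932} = 96 + \frac{8257 + 17333}{-22290 - 12932} = 96 + \frac{25590}{-35222} = 96 + 25590 \left(- \frac{1}{35222}\right) = 96 - \frac{12795}{17611} = \frac{1677861}{17611}$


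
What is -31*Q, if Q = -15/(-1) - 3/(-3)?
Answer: -496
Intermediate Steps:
Q = 16 (Q = -15*(-1) - 3*(-1/3) = 15 + 1 = 16)
-31*Q = -31*16 = -496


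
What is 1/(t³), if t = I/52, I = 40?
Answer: 2197/1000 ≈ 2.1970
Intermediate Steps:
t = 10/13 (t = 40/52 = 40*(1/52) = 10/13 ≈ 0.76923)
1/(t³) = 1/((10/13)³) = 1/(1000/2197) = 2197/1000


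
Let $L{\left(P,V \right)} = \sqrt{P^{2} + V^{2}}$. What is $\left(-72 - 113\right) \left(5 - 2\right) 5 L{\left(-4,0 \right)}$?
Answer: $-11100$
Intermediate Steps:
$\left(-72 - 113\right) \left(5 - 2\right) 5 L{\left(-4,0 \right)} = \left(-72 - 113\right) \left(5 - 2\right) 5 \sqrt{\left(-4\right)^{2} + 0^{2}} = - 185 \cdot 3 \cdot 5 \sqrt{16 + 0} = - 185 \cdot 15 \sqrt{16} = - 185 \cdot 15 \cdot 4 = \left(-185\right) 60 = -11100$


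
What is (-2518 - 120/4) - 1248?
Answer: -3796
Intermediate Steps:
(-2518 - 120/4) - 1248 = (-2518 - 120*¼) - 1248 = (-2518 - 30) - 1248 = -2548 - 1248 = -3796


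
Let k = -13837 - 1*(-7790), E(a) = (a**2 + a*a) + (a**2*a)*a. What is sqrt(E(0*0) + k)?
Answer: I*sqrt(6047) ≈ 77.762*I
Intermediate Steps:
E(a) = a**4 + 2*a**2 (E(a) = (a**2 + a**2) + a**3*a = 2*a**2 + a**4 = a**4 + 2*a**2)
k = -6047 (k = -13837 + 7790 = -6047)
sqrt(E(0*0) + k) = sqrt((0*0)**2*(2 + (0*0)**2) - 6047) = sqrt(0**2*(2 + 0**2) - 6047) = sqrt(0*(2 + 0) - 6047) = sqrt(0*2 - 6047) = sqrt(0 - 6047) = sqrt(-6047) = I*sqrt(6047)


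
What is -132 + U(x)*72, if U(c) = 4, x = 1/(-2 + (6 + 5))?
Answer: 156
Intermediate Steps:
x = ⅑ (x = 1/(-2 + 11) = 1/9 = ⅑ ≈ 0.11111)
-132 + U(x)*72 = -132 + 4*72 = -132 + 288 = 156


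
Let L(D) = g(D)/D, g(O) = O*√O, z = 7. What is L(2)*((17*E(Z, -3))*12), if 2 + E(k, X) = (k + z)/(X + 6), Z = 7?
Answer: 544*√2 ≈ 769.33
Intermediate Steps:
E(k, X) = -2 + (7 + k)/(6 + X) (E(k, X) = -2 + (k + 7)/(X + 6) = -2 + (7 + k)/(6 + X))
g(O) = O^(3/2)
L(D) = √D (L(D) = D^(3/2)/D = √D)
L(2)*((17*E(Z, -3))*12) = √2*((17*((-5 + 7 - 2*(-3))/(6 - 3)))*12) = √2*((17*((-5 + 7 + 6)/3))*12) = √2*((17*((⅓)*8))*12) = √2*((17*(8/3))*12) = √2*((136/3)*12) = √2*544 = 544*√2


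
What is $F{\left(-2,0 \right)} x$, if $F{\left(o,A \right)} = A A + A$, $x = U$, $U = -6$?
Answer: $0$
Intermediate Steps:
$x = -6$
$F{\left(o,A \right)} = A + A^{2}$ ($F{\left(o,A \right)} = A^{2} + A = A + A^{2}$)
$F{\left(-2,0 \right)} x = 0 \left(1 + 0\right) \left(-6\right) = 0 \cdot 1 \left(-6\right) = 0 \left(-6\right) = 0$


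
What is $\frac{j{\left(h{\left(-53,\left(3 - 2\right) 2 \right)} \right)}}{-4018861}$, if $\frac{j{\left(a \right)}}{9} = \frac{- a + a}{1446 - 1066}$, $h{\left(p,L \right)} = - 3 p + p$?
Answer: $0$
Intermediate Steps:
$h{\left(p,L \right)} = - 2 p$
$j{\left(a \right)} = 0$ ($j{\left(a \right)} = 9 \frac{- a + a}{1446 - 1066} = 9 \cdot \frac{0}{380} = 9 \cdot 0 \cdot \frac{1}{380} = 9 \cdot 0 = 0$)
$\frac{j{\left(h{\left(-53,\left(3 - 2\right) 2 \right)} \right)}}{-4018861} = \frac{0}{-4018861} = 0 \left(- \frac{1}{4018861}\right) = 0$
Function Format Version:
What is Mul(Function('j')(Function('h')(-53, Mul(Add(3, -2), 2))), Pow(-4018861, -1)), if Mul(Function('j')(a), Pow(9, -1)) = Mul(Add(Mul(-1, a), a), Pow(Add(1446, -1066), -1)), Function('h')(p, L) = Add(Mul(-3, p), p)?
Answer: 0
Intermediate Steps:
Function('h')(p, L) = Mul(-2, p)
Function('j')(a) = 0 (Function('j')(a) = Mul(9, Mul(Add(Mul(-1, a), a), Pow(Add(1446, -1066), -1))) = Mul(9, Mul(0, Pow(380, -1))) = Mul(9, Mul(0, Rational(1, 380))) = Mul(9, 0) = 0)
Mul(Function('j')(Function('h')(-53, Mul(Add(3, -2), 2))), Pow(-4018861, -1)) = Mul(0, Pow(-4018861, -1)) = Mul(0, Rational(-1, 4018861)) = 0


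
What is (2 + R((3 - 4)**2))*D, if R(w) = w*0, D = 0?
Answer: 0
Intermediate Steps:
R(w) = 0
(2 + R((3 - 4)**2))*D = (2 + 0)*0 = 2*0 = 0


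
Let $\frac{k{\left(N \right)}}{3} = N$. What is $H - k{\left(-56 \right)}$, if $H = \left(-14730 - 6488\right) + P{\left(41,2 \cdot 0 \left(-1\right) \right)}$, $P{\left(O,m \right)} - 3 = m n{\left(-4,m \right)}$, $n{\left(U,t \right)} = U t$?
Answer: $-21047$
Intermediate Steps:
$k{\left(N \right)} = 3 N$
$P{\left(O,m \right)} = 3 - 4 m^{2}$ ($P{\left(O,m \right)} = 3 + m \left(- 4 m\right) = 3 - 4 m^{2}$)
$H = -21215$ ($H = \left(-14730 - 6488\right) + \left(3 - 4 \left(2 \cdot 0 \left(-1\right)\right)^{2}\right) = -21218 + \left(3 - 4 \left(0 \left(-1\right)\right)^{2}\right) = -21218 + \left(3 - 4 \cdot 0^{2}\right) = -21218 + \left(3 - 0\right) = -21218 + \left(3 + 0\right) = -21218 + 3 = -21215$)
$H - k{\left(-56 \right)} = -21215 - 3 \left(-56\right) = -21215 - -168 = -21215 + 168 = -21047$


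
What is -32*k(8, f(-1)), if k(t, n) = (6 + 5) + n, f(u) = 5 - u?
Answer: -544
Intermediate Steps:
k(t, n) = 11 + n
-32*k(8, f(-1)) = -32*(11 + (5 - 1*(-1))) = -32*(11 + (5 + 1)) = -32*(11 + 6) = -32*17 = -544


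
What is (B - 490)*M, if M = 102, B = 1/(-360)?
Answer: -2998817/60 ≈ -49980.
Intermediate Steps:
B = -1/360 ≈ -0.0027778
(B - 490)*M = (-1/360 - 490)*102 = -176401/360*102 = -2998817/60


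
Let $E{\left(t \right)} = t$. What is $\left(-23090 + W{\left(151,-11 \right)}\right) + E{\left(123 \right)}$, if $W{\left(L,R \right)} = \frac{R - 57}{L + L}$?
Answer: $- \frac{3468051}{151} \approx -22967.0$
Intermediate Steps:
$W{\left(L,R \right)} = \frac{-57 + R}{2 L}$
$\left(-23090 + W{\left(151,-11 \right)}\right) + E{\left(123 \right)} = \left(-23090 + \frac{-57 - 11}{2 \cdot 151}\right) + 123 = \left(-23090 + \frac{1}{2} \cdot \frac{1}{151} \left(-68\right)\right) + 123 = \left(-23090 - \frac{34}{151}\right) + 123 = - \frac{3486624}{151} + 123 = - \frac{3468051}{151}$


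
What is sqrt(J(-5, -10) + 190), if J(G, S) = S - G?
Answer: sqrt(185) ≈ 13.601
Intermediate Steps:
sqrt(J(-5, -10) + 190) = sqrt((-10 - 1*(-5)) + 190) = sqrt((-10 + 5) + 190) = sqrt(-5 + 190) = sqrt(185)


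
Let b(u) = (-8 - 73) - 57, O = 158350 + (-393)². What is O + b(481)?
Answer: 312661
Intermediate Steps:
O = 312799 (O = 158350 + 154449 = 312799)
b(u) = -138 (b(u) = -81 - 57 = -138)
O + b(481) = 312799 - 138 = 312661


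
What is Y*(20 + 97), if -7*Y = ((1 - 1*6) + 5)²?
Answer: 0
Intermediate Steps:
Y = 0 (Y = -((1 - 1*6) + 5)²/7 = -((1 - 6) + 5)²/7 = -(-5 + 5)²/7 = -⅐*0² = -⅐*0 = 0)
Y*(20 + 97) = 0*(20 + 97) = 0*117 = 0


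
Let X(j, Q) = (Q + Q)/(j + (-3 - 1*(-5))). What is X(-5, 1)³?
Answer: -8/27 ≈ -0.29630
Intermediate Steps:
X(j, Q) = 2*Q/(2 + j) (X(j, Q) = (2*Q)/(j + (-3 + 5)) = (2*Q)/(j + 2) = (2*Q)/(2 + j) = 2*Q/(2 + j))
X(-5, 1)³ = (2*1/(2 - 5))³ = (2*1/(-3))³ = (2*1*(-⅓))³ = (-⅔)³ = -8/27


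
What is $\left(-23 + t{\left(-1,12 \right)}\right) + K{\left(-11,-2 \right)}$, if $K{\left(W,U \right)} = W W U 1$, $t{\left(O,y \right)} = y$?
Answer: $-253$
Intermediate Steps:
$K{\left(W,U \right)} = U W^{2}$ ($K{\left(W,U \right)} = W^{2} U 1 = U W^{2} \cdot 1 = U W^{2}$)
$\left(-23 + t{\left(-1,12 \right)}\right) + K{\left(-11,-2 \right)} = \left(-23 + 12\right) - 2 \left(-11\right)^{2} = -11 - 242 = -253$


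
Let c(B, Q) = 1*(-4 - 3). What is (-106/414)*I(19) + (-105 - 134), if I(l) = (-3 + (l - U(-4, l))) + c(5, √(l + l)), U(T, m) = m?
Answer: -48943/207 ≈ -236.44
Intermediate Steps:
c(B, Q) = -7 (c(B, Q) = 1*(-7) = -7)
I(l) = -10 (I(l) = (-3 + (l - l)) - 7 = (-3 + 0) - 7 = -3 - 7 = -10)
(-106/414)*I(19) + (-105 - 134) = -106/414*(-10) + (-105 - 134) = -106*1/414*(-10) - 239 = -53/207*(-10) - 239 = 530/207 - 239 = -48943/207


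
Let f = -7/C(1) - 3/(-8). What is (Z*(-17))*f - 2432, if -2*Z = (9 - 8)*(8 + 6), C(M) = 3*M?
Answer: -63961/24 ≈ -2665.0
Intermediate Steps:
Z = -7 (Z = -(9 - 8)*(8 + 6)/2 = -14/2 = -1/2*14 = -7)
f = -47/24 (f = -7/(3*1) - 3/(-8) = -7/3 - 3*(-1/8) = -7*1/3 + 3/8 = -7/3 + 3/8 = -47/24 ≈ -1.9583)
(Z*(-17))*f - 2432 = -7*(-17)*(-47/24) - 2432 = 119*(-47/24) - 2432 = -5593/24 - 2432 = -63961/24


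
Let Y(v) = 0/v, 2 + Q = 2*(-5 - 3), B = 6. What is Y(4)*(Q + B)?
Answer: 0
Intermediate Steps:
Q = -18 (Q = -2 + 2*(-5 - 3) = -2 + 2*(-8) = -2 - 16 = -18)
Y(v) = 0
Y(4)*(Q + B) = 0*(-18 + 6) = 0*(-12) = 0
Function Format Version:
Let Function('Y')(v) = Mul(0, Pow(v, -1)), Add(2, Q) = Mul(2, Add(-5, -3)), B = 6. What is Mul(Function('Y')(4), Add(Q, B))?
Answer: 0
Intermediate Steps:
Q = -18 (Q = Add(-2, Mul(2, Add(-5, -3))) = Add(-2, Mul(2, -8)) = Add(-2, -16) = -18)
Function('Y')(v) = 0
Mul(Function('Y')(4), Add(Q, B)) = Mul(0, Add(-18, 6)) = Mul(0, -12) = 0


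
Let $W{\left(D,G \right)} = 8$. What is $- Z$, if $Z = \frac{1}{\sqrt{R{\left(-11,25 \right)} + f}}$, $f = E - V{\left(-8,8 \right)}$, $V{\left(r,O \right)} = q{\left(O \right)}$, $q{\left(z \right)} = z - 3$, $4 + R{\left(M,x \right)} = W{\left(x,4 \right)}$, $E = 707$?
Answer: $- \frac{\sqrt{706}}{706} \approx -0.037636$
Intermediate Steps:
$R{\left(M,x \right)} = 4$ ($R{\left(M,x \right)} = -4 + 8 = 4$)
$q{\left(z \right)} = -3 + z$
$V{\left(r,O \right)} = -3 + O$
$f = 702$ ($f = 707 - \left(-3 + 8\right) = 707 - 5 = 702$)
$Z = \frac{\sqrt{706}}{706}$ ($Z = \frac{1}{\sqrt{4 + 702}} = \frac{1}{\sqrt{706}} = \frac{\sqrt{706}}{706} \approx 0.037636$)
$- Z = - \frac{\sqrt{706}}{706}$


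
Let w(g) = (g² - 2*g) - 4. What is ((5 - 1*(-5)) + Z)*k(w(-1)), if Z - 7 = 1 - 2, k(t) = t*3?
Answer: -48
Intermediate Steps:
w(g) = -4 + g² - 2*g
k(t) = 3*t
Z = 6 (Z = 7 + (1 - 2) = 7 - 1 = 6)
((5 - 1*(-5)) + Z)*k(w(-1)) = ((5 - 1*(-5)) + 6)*(3*(-4 + (-1)² - 2*(-1))) = ((5 + 5) + 6)*(3*(-4 + 1 + 2)) = (10 + 6)*(3*(-1)) = 16*(-3) = -48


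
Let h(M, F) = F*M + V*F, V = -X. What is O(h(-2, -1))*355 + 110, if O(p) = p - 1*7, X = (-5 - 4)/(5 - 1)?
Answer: -9855/4 ≈ -2463.8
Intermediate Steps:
X = -9/4 ≈ -2.2500
V = 9/4 (V = -1*(-9/4) = 9/4 ≈ 2.2500)
h(M, F) = 9*F/4 + F*M (h(M, F) = F*M + 9*F/4 = 9*F/4 + F*M)
O(p) = -7 + p (O(p) = p - 7 = -7 + p)
O(h(-2, -1))*355 + 110 = (-7 + (¼)*(-1)*(9 + 4*(-2)))*355 + 110 = (-7 + (¼)*(-1)*(9 - 8))*355 + 110 = (-7 + (¼)*(-1)*1)*355 + 110 = (-7 - ¼)*355 + 110 = -29/4*355 + 110 = -10295/4 + 110 = -9855/4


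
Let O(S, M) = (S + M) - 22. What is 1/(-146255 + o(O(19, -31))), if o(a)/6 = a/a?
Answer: -1/146249 ≈ -6.8377e-6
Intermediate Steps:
O(S, M) = -22 + M + S (O(S, M) = (M + S) - 22 = -22 + M + S)
o(a) = 6 (o(a) = 6*(a/a) = 6*1 = 6)
1/(-146255 + o(O(19, -31))) = 1/(-146255 + 6) = 1/(-146249) = -1/146249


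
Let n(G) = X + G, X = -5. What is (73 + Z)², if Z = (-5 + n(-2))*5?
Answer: 169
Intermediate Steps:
n(G) = -5 + G
Z = -60 (Z = (-5 + (-5 - 2))*5 = (-5 - 7)*5 = -12*5 = -60)
(73 + Z)² = (73 - 60)² = 13² = 169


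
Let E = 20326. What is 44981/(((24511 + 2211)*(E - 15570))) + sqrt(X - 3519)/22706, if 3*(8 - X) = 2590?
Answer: 1451/4099672 + I*sqrt(39369)/68118 ≈ 0.00035393 + 0.0029128*I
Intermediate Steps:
X = -2566/3 (X = 8 - 1/3*2590 = 8 - 2590/3 = -2566/3 ≈ -855.33)
44981/(((24511 + 2211)*(E - 15570))) + sqrt(X - 3519)/22706 = 44981/(((24511 + 2211)*(20326 - 15570))) + sqrt(-2566/3 - 3519)/22706 = 44981/((26722*4756)) + sqrt(-13123/3)*(1/22706) = 44981/127089832 + (I*sqrt(39369)/3)*(1/22706) = 44981*(1/127089832) + I*sqrt(39369)/68118 = 1451/4099672 + I*sqrt(39369)/68118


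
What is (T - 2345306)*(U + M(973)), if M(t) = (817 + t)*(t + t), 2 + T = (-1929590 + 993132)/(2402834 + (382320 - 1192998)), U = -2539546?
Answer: -881054619156679941/398039 ≈ -2.2135e+12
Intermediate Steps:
T = -2060385/796078 (T = -2 + (-1929590 + 993132)/(2402834 + (382320 - 1192998)) = -2 - 936458/(2402834 - 810678) = -2 - 936458/1592156 = -2 - 936458*1/1592156 = -2 - 468229/796078 = -2060385/796078 ≈ -2.5882)
M(t) = 2*t*(817 + t) (M(t) = (817 + t)*(2*t) = 2*t*(817 + t))
(T - 2345306)*(U + M(973)) = (-2060385/796078 - 2345306)*(-2539546 + 2*973*(817 + 973)) = -1867048570253*(-2539546 + 2*973*1790)/796078 = -1867048570253*(-2539546 + 3483340)/796078 = -1867048570253/796078*943794 = -881054619156679941/398039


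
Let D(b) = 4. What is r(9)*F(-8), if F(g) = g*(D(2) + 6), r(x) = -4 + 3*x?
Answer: -1840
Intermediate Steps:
F(g) = 10*g (F(g) = g*(4 + 6) = g*10 = 10*g)
r(9)*F(-8) = (-4 + 3*9)*(10*(-8)) = (-4 + 27)*(-80) = 23*(-80) = -1840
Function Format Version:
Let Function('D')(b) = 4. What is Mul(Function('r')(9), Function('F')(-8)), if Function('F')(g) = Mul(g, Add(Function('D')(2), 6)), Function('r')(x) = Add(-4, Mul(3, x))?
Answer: -1840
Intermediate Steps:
Function('F')(g) = Mul(10, g) (Function('F')(g) = Mul(g, Add(4, 6)) = Mul(g, 10) = Mul(10, g))
Mul(Function('r')(9), Function('F')(-8)) = Mul(Add(-4, Mul(3, 9)), Mul(10, -8)) = Mul(Add(-4, 27), -80) = Mul(23, -80) = -1840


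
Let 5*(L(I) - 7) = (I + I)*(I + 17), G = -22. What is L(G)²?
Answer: 2601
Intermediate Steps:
L(I) = 7 + 2*I*(17 + I)/5 (L(I) = 7 + ((I + I)*(I + 17))/5 = 7 + ((2*I)*(17 + I))/5 = 7 + (2*I*(17 + I))/5 = 7 + 2*I*(17 + I)/5)
L(G)² = (7 + (⅖)*(-22)² + (34/5)*(-22))² = (7 + (⅖)*484 - 748/5)² = (7 + 968/5 - 748/5)² = 51² = 2601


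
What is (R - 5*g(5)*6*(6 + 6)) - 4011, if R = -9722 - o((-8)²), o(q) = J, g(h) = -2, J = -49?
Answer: -12964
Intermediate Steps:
o(q) = -49
R = -9673 (R = -9722 - 1*(-49) = -9722 + 49 = -9673)
(R - 5*g(5)*6*(6 + 6)) - 4011 = (-9673 - 5*(-2)*6*(6 + 6)) - 4011 = (-9673 - (-10)*6*12) - 4011 = (-9673 - (-10)*72) - 4011 = (-9673 - 1*(-720)) - 4011 = (-9673 + 720) - 4011 = -8953 - 4011 = -12964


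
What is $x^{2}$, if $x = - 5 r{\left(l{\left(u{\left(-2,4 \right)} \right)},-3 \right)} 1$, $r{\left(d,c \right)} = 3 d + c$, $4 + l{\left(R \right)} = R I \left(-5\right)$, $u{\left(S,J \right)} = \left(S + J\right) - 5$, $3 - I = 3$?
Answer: $5625$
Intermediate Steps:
$I = 0$ ($I = 3 - 3 = 0$)
$u{\left(S,J \right)} = -5 + J + S$ ($u{\left(S,J \right)} = \left(J + S\right) - 5 = -5 + J + S$)
$l{\left(R \right)} = -4$ ($l{\left(R \right)} = -4 + R 0 \left(-5\right) = -4 + 0 \left(-5\right) = -4 + 0 = -4$)
$r{\left(d,c \right)} = c + 3 d$
$x = 75$ ($x = - 5 \left(-3 + 3 \left(-4\right)\right) 1 = - 5 \left(-3 - 12\right) 1 = \left(-5\right) \left(-15\right) 1 = 75 \cdot 1 = 75$)
$x^{2} = 75^{2} = 5625$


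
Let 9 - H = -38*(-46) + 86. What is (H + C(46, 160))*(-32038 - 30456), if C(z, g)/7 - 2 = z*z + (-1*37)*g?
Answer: 1777266866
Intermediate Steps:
H = -1825 (H = 9 - (-38*(-46) + 86) = 9 - (1748 + 86) = 9 - 1*1834 = 9 - 1834 = -1825)
C(z, g) = 14 - 259*g + 7*z**2 (C(z, g) = 14 + 7*(z*z + (-1*37)*g) = 14 + 7*(z**2 - 37*g) = 14 + (-259*g + 7*z**2) = 14 - 259*g + 7*z**2)
(H + C(46, 160))*(-32038 - 30456) = (-1825 + (14 - 259*160 + 7*46**2))*(-32038 - 30456) = (-1825 + (14 - 41440 + 7*2116))*(-62494) = (-1825 + (14 - 41440 + 14812))*(-62494) = (-1825 - 26614)*(-62494) = -28439*(-62494) = 1777266866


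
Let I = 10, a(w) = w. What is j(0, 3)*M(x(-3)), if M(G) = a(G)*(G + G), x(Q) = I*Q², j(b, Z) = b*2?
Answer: 0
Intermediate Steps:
j(b, Z) = 2*b
x(Q) = 10*Q²
M(G) = 2*G² (M(G) = G*(G + G) = G*(2*G) = 2*G²)
j(0, 3)*M(x(-3)) = (2*0)*(2*(10*(-3)²)²) = 0*(2*(10*9)²) = 0*(2*90²) = 0*(2*8100) = 0*16200 = 0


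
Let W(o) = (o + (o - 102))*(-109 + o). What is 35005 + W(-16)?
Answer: 51755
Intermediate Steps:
W(o) = (-109 + o)*(-102 + 2*o) (W(o) = (o + (-102 + o))*(-109 + o) = (-102 + 2*o)*(-109 + o) = (-109 + o)*(-102 + 2*o))
35005 + W(-16) = 35005 + (11118 - 320*(-16) + 2*(-16)²) = 35005 + (11118 + 5120 + 2*256) = 35005 + (11118 + 5120 + 512) = 35005 + 16750 = 51755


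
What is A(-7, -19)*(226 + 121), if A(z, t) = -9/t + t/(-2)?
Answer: 131513/38 ≈ 3460.9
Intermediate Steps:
A(z, t) = -9/t - t/2 (A(z, t) = -9/t + t*(-½) = -9/t - t/2)
A(-7, -19)*(226 + 121) = (-9/(-19) - ½*(-19))*(226 + 121) = (-9*(-1/19) + 19/2)*347 = (9/19 + 19/2)*347 = (379/38)*347 = 131513/38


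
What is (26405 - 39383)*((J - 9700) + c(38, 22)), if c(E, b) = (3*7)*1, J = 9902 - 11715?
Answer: 149143176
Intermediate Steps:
J = -1813
c(E, b) = 21 (c(E, b) = 21*1 = 21)
(26405 - 39383)*((J - 9700) + c(38, 22)) = (26405 - 39383)*((-1813 - 9700) + 21) = -12978*(-11513 + 21) = -12978*(-11492) = 149143176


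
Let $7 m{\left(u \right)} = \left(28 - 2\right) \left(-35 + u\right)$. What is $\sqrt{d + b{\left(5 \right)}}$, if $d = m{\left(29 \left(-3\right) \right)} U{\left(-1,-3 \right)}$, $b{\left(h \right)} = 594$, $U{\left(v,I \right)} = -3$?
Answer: $\frac{\sqrt{95718}}{7} \approx 44.198$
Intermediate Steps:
$m{\left(u \right)} = -130 + \frac{26 u}{7}$ ($m{\left(u \right)} = \frac{\left(28 - 2\right) \left(-35 + u\right)}{7} = \frac{26 \left(-35 + u\right)}{7} = \frac{-910 + 26 u}{7} = -130 + \frac{26 u}{7}$)
$d = \frac{9516}{7}$ ($d = \left(-130 + \frac{26 \cdot 29 \left(-3\right)}{7}\right) \left(-3\right) = \left(-130 + \frac{26}{7} \left(-87\right)\right) \left(-3\right) = \left(-130 - \frac{2262}{7}\right) \left(-3\right) = \left(- \frac{3172}{7}\right) \left(-3\right) = \frac{9516}{7} \approx 1359.4$)
$\sqrt{d + b{\left(5 \right)}} = \sqrt{\frac{9516}{7} + 594} = \sqrt{\frac{13674}{7}} = \frac{\sqrt{95718}}{7}$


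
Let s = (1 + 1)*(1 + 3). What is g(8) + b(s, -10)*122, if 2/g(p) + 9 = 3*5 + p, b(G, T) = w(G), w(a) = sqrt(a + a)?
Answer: 3417/7 ≈ 488.14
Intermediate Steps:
s = 8 (s = 2*4 = 8)
w(a) = sqrt(2)*sqrt(a) (w(a) = sqrt(2*a) = sqrt(2)*sqrt(a))
b(G, T) = sqrt(2)*sqrt(G)
g(p) = 2/(6 + p) (g(p) = 2/(-9 + (3*5 + p)) = 2/(-9 + (15 + p)) = 2/(6 + p))
g(8) + b(s, -10)*122 = 2/(6 + 8) + (sqrt(2)*sqrt(8))*122 = 2/14 + (sqrt(2)*(2*sqrt(2)))*122 = 2*(1/14) + 4*122 = 1/7 + 488 = 3417/7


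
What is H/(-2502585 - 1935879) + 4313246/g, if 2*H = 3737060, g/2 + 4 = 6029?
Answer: 4780417826911/13370872800 ≈ 357.52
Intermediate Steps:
g = 12050 (g = -8 + 2*6029 = -8 + 12058 = 12050)
H = 1868530 (H = (½)*3737060 = 1868530)
H/(-2502585 - 1935879) + 4313246/g = 1868530/(-2502585 - 1935879) + 4313246/12050 = 1868530/(-4438464) + 4313246*(1/12050) = 1868530*(-1/4438464) + 2156623/6025 = -934265/2219232 + 2156623/6025 = 4780417826911/13370872800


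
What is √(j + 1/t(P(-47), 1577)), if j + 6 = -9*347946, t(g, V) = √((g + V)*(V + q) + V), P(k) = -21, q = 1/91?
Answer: √(-156345229692741355728000 + 223441955*√20333217905)/223441955 ≈ 1769.6*I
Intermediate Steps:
q = 1/91 ≈ 0.010989
t(g, V) = √(V + (1/91 + V)*(V + g)) (t(g, V) = √((g + V)*(V + 1/91) + V) = √((V + g)*(1/91 + V) + V) = √((1/91 + V)*(V + g) + V) = √(V + (1/91 + V)*(V + g)))
j = -3131520 (j = -6 - 9*347946 = -6 - 3131514 = -3131520)
√(j + 1/t(P(-47), 1577)) = √(-3131520 + 1/(√(91*(-21) + 8281*1577² + 8372*1577 + 8281*1577*(-21))/91)) = √(-3131520 + 1/(√(-1911 + 8281*2486929 + 13202644 - 274241877)/91)) = √(-3131520 + 1/(√(-1911 + 20594259049 + 13202644 - 274241877)/91)) = √(-3131520 + 1/(√20333217905/91)) = √(-3131520 + √20333217905/223441955)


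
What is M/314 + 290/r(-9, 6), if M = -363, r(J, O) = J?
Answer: -94327/2826 ≈ -33.378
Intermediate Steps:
M/314 + 290/r(-9, 6) = -363/314 + 290/(-9) = -363*1/314 + 290*(-1/9) = -363/314 - 290/9 = -94327/2826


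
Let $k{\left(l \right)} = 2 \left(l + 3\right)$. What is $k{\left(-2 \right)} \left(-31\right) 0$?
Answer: $0$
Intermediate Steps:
$k{\left(l \right)} = 6 + 2 l$ ($k{\left(l \right)} = 2 \left(3 + l\right) = 6 + 2 l$)
$k{\left(-2 \right)} \left(-31\right) 0 = \left(6 + 2 \left(-2\right)\right) \left(-31\right) 0 = \left(6 - 4\right) \left(-31\right) 0 = 2 \left(-31\right) 0 = \left(-62\right) 0 = 0$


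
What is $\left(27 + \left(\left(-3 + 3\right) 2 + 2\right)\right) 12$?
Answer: $348$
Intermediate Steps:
$\left(27 + \left(\left(-3 + 3\right) 2 + 2\right)\right) 12 = \left(27 + \left(0 \cdot 2 + 2\right)\right) 12 = \left(27 + \left(0 + 2\right)\right) 12 = \left(27 + 2\right) 12 = 29 \cdot 12 = 348$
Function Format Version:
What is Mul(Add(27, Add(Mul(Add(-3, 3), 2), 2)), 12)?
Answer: 348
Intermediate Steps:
Mul(Add(27, Add(Mul(Add(-3, 3), 2), 2)), 12) = Mul(Add(27, Add(Mul(0, 2), 2)), 12) = Mul(Add(27, Add(0, 2)), 12) = Mul(Add(27, 2), 12) = Mul(29, 12) = 348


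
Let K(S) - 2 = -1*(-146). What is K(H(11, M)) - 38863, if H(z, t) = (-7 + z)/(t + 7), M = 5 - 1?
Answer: -38715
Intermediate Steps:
M = 4
H(z, t) = (-7 + z)/(7 + t)
K(S) = 148 (K(S) = 2 - 1*(-146) = 2 + 146 = 148)
K(H(11, M)) - 38863 = 148 - 38863 = -38715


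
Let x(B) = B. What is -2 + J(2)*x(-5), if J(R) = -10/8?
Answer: 17/4 ≈ 4.2500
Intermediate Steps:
J(R) = -5/4 (J(R) = -10*⅛ = -5/4)
-2 + J(2)*x(-5) = -2 - 5/4*(-5) = -2 + 25/4 = 17/4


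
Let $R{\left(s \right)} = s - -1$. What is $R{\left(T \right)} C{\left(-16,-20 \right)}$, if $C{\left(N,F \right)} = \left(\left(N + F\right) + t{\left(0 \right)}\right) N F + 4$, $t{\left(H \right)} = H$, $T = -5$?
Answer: $46064$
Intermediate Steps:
$R{\left(s \right)} = 1 + s$ ($R{\left(s \right)} = s + 1 = 1 + s$)
$C{\left(N,F \right)} = 4 + F N \left(F + N\right)$ ($C{\left(N,F \right)} = \left(\left(N + F\right) + 0\right) N F + 4 = \left(\left(F + N\right) + 0\right) N F + 4 = \left(F + N\right) N F + 4 = N \left(F + N\right) F + 4 = F N \left(F + N\right) + 4 = 4 + F N \left(F + N\right)$)
$R{\left(T \right)} C{\left(-16,-20 \right)} = \left(1 - 5\right) \left(4 - 20 \left(-16\right)^{2} - 16 \left(-20\right)^{2}\right) = - 4 \left(4 - 5120 - 6400\right) = \left(-4\right) \left(-11516\right) = 46064$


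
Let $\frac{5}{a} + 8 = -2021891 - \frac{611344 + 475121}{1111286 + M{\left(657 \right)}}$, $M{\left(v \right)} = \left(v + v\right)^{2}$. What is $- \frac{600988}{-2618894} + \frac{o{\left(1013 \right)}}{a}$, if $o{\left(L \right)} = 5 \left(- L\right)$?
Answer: $\frac{7611166867135542155321}{3716056071254} \approx 2.0482 \cdot 10^{9}$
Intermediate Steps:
$M{\left(v \right)} = 4 v^{2}$ ($M{\left(v \right)} = \left(2 v\right)^{2} = 4 v^{2}$)
$a = - \frac{14189410}{5737911864383}$ ($a = \frac{5}{-8 - \left(2021891 + \frac{611344 + 475121}{1111286 + 4 \cdot 657^{2}}\right)} = \frac{5}{-8 - \left(2021891 + \frac{1086465}{1111286 + 4 \cdot 431649}\right)} = \frac{5}{-8 - \left(2021891 + \frac{1086465}{1111286 + 1726596}\right)} = \frac{5}{-8 - \left(2021891 + \frac{1086465}{2837882}\right)} = \frac{5}{-8 - \left(2021891 + 1086465 \cdot \frac{1}{2837882}\right)} = \frac{5}{-8 - \frac{5737889161327}{2837882}} = \frac{5}{- \frac{5737911864383}{2837882}} = 5 \left(- \frac{2837882}{5737911864383}\right) = - \frac{14189410}{5737911864383} \approx -2.4729 \cdot 10^{-6}$)
$o{\left(L \right)} = - 5 L$
$- \frac{600988}{-2618894} + \frac{o{\left(1013 \right)}}{a} = - \frac{600988}{-2618894} + \frac{\left(-5\right) 1013}{- \frac{14189410}{5737911864383}} = \left(-600988\right) \left(- \frac{1}{2618894}\right) - - \frac{5812504718619979}{2837882} = \frac{300494}{1309447} + \frac{5812504718619979}{2837882} = \frac{7611166867135542155321}{3716056071254}$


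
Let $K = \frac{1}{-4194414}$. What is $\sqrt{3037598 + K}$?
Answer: $\frac{\sqrt{5937865790552654266}}{1398138} \approx 1742.9$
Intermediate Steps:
$K = - \frac{1}{4194414} \approx -2.3841 \cdot 10^{-7}$
$\sqrt{3037598 + K} = \sqrt{3037598 - \frac{1}{4194414}} = \sqrt{\frac{12740943577571}{4194414}} = \frac{\sqrt{5937865790552654266}}{1398138}$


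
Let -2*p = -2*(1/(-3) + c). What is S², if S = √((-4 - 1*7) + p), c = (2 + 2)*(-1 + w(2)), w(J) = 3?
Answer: -10/3 ≈ -3.3333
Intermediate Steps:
c = 8 (c = (2 + 2)*(-1 + 3) = 4*2 = 8)
p = 23/3 (p = -(-1)*(1/(-3) + 8) = -(-1)*(-⅓ + 8) = -(-1)*23/3 = -½*(-46/3) = 23/3 ≈ 7.6667)
S = I*√30/3 (S = √((-4 - 1*7) + 23/3) = √((-4 - 7) + 23/3) = √(-11 + 23/3) = √(-10/3) = I*√30/3 ≈ 1.8257*I)
S² = (I*√30/3)² = -10/3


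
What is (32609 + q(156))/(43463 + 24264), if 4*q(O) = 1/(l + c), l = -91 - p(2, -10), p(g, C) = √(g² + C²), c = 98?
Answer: 7173973/14899940 - √26/7449970 ≈ 0.48148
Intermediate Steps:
p(g, C) = √(C² + g²)
l = -91 - 2*√26 (l = -91 - √((-10)² + 2²) = -91 - √(100 + 4) = -91 - √104 = -91 - 2*√26 ≈ -101.20)
q(O) = 1/(4*(7 - 2*√26)) (q(O) = 1/(4*((-91 - 2*√26) + 98)) = 1/(4*(7 - 2*√26)))
(32609 + q(156))/(43463 + 24264) = (32609 + (-7/220 - √26/110))/(43463 + 24264) = (7173973/220 - √26/110)/67727 = (7173973/220 - √26/110)*(1/67727) = 7173973/14899940 - √26/7449970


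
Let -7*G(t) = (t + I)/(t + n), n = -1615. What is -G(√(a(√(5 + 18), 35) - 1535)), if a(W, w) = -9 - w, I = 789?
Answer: (√1579 - 789*I)/(7*(√1579 + 1615*I)) ≈ -0.069664 - 0.005229*I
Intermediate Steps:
G(t) = -(789 + t)/(7*(-1615 + t)) (G(t) = -(t + 789)/(7*(t - 1615)) = -(789 + t)/(7*(-1615 + t)))
-G(√(a(√(5 + 18), 35) - 1535)) = -(-789 - √((-9 - 1*35) - 1535))/(7*(-1615 + √((-9 - 1*35) - 1535))) = -(-789 - √((-9 - 35) - 1535))/(7*(-1615 + √((-9 - 35) - 1535))) = -(-789 - √(-44 - 1535))/(7*(-1615 + √(-44 - 1535))) = -(-789 - √(-1579))/(7*(-1615 + √(-1579))) = -(-789 - I*√1579)/(7*(-1615 + I*√1579))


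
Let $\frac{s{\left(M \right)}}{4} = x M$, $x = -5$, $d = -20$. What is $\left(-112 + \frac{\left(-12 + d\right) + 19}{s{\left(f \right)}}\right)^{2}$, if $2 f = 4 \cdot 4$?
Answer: $\frac{320660649}{25600} \approx 12526.0$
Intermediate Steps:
$f = 8$ ($f = \frac{4 \cdot 4}{2} = \frac{1}{2} \cdot 16 = 8$)
$s{\left(M \right)} = - 20 M$ ($s{\left(M \right)} = 4 \left(- 5 M\right) = - 20 M$)
$\left(-112 + \frac{\left(-12 + d\right) + 19}{s{\left(f \right)}}\right)^{2} = \left(-112 + \frac{\left(-12 - 20\right) + 19}{\left(-20\right) 8}\right)^{2} = \left(-112 + \frac{-32 + 19}{-160}\right)^{2} = \left(-112 - - \frac{13}{160}\right)^{2} = \left(-112 + \frac{13}{160}\right)^{2} = \left(- \frac{17907}{160}\right)^{2} = \frac{320660649}{25600}$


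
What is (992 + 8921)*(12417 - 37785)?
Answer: -251472984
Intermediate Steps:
(992 + 8921)*(12417 - 37785) = 9913*(-25368) = -251472984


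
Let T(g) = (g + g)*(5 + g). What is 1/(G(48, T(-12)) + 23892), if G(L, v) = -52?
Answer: 1/23840 ≈ 4.1946e-5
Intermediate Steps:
T(g) = 2*g*(5 + g) (T(g) = (2*g)*(5 + g) = 2*g*(5 + g))
1/(G(48, T(-12)) + 23892) = 1/(-52 + 23892) = 1/23840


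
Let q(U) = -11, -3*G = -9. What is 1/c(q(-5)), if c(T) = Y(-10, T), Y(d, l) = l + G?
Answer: -1/8 ≈ -0.12500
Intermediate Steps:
G = 3 (G = -1/3*(-9) = 3)
Y(d, l) = 3 + l (Y(d, l) = l + 3 = 3 + l)
c(T) = 3 + T
1/c(q(-5)) = 1/(3 - 11) = 1/(-8) = -1/8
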